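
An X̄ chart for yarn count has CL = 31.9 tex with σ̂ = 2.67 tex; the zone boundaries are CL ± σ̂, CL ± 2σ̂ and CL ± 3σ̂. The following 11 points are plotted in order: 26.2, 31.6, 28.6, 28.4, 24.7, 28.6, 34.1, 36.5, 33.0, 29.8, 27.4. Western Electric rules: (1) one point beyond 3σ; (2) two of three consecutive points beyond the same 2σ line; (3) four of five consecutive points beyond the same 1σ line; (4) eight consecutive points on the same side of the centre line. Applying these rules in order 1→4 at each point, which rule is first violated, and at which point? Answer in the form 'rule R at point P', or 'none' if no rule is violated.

rule 3 at point 5

Zone of each point (C = within 1σ̂, B = 1σ̂–2σ̂, A = 2σ̂–3σ̂, * = beyond 3σ̂; sign = side of CL): 1:-A, 2:-C, 3:-B, 4:-B, 5:-A, 6:-B, 7:+C, 8:+B, 9:+C, 10:-C, 11:-B
Rule 3 (four of five consecutive points beyond the same 1σ limit) is satisfied at point 5.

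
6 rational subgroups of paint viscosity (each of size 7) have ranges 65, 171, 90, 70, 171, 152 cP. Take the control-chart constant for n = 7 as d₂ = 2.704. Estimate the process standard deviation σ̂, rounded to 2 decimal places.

44.32

R̄ = (65 + 171 + 90 + 70 + 171 + 152) / 6 = 119.8333
σ̂ = R̄ / d₂ = 119.8333 / 2.704 = 44.3171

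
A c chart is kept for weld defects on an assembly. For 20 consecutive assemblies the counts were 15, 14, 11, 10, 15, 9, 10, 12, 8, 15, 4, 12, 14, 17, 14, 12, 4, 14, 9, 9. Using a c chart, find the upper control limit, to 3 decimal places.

c̄ = (15 + 14 + 11 + 10 + 15 + 9 + 10 + 12 + 8 + 15 + 4 + 12 + 14 + 17 + 14 + 12 + 4 + 14 + 9 + 9) / 20 = 228 / 20 = 11.4000
UCL = c̄ + 3√c̄ = 11.4000 + 3 × √11.4000 = 11.4000 + 3 × 3.3764 = 21.5292

21.529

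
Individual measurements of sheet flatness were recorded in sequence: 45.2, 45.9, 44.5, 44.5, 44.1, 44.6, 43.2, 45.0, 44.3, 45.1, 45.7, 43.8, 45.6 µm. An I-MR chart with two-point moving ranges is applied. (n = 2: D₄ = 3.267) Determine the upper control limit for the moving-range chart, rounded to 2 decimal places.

Moving ranges: 0.7, 1.4, 0.0, 0.4, 0.5, 1.4, 1.8, 0.7, 0.8, 0.6, 1.9, 1.8; M̄R̄ = 12.0000 / 12 = 1.0000
UCL_MR = D₄·M̄R̄ = 3.267 × 1.0000 = 3.2670

3.27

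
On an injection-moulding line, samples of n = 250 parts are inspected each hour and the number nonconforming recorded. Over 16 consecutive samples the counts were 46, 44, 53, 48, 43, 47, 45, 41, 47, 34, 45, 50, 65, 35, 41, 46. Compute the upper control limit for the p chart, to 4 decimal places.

p̄ = Σdᵢ / (k·n) = 730 / (16 × 250) = 0.18250
UCL = p̄ + 3·√(p̄(1−p̄)/n) = 0.18250 + 3 × √(0.18250×0.81750/250) = 0.18250 + 3 × 0.02443 = 0.25579

0.2558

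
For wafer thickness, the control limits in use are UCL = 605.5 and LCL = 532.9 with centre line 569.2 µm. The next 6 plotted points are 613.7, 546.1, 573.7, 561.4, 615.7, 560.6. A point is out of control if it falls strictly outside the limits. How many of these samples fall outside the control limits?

Compare each point to [532.9, 605.5]: sample 1 = 613.7 > UCL; sample 5 = 615.7 > UCL.

2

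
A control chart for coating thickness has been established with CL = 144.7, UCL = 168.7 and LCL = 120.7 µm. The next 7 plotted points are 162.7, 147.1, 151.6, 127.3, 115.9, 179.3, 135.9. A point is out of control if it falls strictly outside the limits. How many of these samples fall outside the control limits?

Compare each point to [120.7, 168.7]: sample 5 = 115.9 < LCL; sample 6 = 179.3 > UCL.

2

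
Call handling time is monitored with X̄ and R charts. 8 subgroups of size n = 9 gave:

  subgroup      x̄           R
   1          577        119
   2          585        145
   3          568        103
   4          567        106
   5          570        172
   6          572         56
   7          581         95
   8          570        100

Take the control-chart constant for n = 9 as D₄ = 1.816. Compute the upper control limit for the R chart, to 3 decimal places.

R̄ = (119 + 145 + 103 + 106 + 172 + 56 + 95 + 100) / 8 = 896.0000 / 8 = 112.0000
UCL_R = D₄·R̄ = 1.816 × 112.0000 = 203.3920

203.392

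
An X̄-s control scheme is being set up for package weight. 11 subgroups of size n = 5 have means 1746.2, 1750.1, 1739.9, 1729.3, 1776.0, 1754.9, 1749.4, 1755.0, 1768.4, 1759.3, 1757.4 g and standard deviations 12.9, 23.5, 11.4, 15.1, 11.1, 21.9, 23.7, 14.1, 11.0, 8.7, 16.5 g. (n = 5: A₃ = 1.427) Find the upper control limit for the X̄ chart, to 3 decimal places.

X̄̄ = (1746.2 + 1750.1 + 1739.9 + 1729.3 + 1776.0 + 1754.9 + 1749.4 + 1755.0 + 1768.4 + 1759.3 + 1757.4) / 11 = 1753.2636
s̄ = (12.9 + 23.5 + 11.4 + 15.1 + 11.1 + 21.9 + 23.7 + 14.1 + 11.0 + 8.7 + 16.5) / 11 = 15.4455
UCL = X̄̄ + A₃·s̄ = 1753.2636 + 1.427 × 15.4455 = 1775.3043

1775.304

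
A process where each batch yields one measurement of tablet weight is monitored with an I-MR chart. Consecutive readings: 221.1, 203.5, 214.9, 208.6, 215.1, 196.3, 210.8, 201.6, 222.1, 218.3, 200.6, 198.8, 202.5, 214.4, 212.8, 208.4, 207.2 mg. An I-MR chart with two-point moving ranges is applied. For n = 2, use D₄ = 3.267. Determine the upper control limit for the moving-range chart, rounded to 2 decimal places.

Moving ranges: 17.6, 11.4, 6.3, 6.5, 18.8, 14.5, 9.2, 20.5, 3.8, 17.7, 1.8, 3.7, 11.9, 1.6, 4.4, 1.2; M̄R̄ = 150.9000 / 16 = 9.4313
UCL_MR = D₄·M̄R̄ = 3.267 × 9.4313 = 30.8119

30.81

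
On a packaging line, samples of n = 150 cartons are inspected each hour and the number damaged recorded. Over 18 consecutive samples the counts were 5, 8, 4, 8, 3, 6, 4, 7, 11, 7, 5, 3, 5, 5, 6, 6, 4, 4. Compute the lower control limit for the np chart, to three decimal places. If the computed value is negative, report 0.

0.000

p̄ = Σdᵢ / (k·n) = 101 / (18 × 150) = 0.03741
LCL = np̄ − 3·√(np̄(1−p̄)) = 5.6111 − 3 × 2.3241 = -1.3610 → 0 (negative, so LCL = 0)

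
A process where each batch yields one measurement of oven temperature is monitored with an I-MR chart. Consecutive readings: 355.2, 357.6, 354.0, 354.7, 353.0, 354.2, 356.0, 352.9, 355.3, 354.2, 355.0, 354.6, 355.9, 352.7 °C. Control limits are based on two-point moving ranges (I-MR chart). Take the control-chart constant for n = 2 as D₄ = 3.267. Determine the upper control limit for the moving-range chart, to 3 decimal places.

Moving ranges: 2.4, 3.6, 0.7, 1.7, 1.2, 1.8, 3.1, 2.4, 1.1, 0.8, 0.4, 1.3, 3.2; M̄R̄ = 23.7000 / 13 = 1.8231
UCL_MR = D₄·M̄R̄ = 3.267 × 1.8231 = 5.9560

5.956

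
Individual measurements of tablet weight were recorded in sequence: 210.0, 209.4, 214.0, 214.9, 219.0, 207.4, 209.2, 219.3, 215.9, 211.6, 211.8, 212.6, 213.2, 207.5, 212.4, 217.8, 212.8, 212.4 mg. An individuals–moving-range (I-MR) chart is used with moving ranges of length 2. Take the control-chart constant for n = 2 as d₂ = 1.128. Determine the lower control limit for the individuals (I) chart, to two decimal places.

X̄ = (210.0 + 209.4 + 214.0 + 214.9 + 219.0 + 207.4 + 209.2 + 219.3 + 215.9 + 211.6 + 211.8 + 212.6 + 213.2 + 207.5 + 212.4 + 217.8 + 212.8 + 212.4) / 18 = 212.8444
Moving ranges: 0.6, 4.6, 0.9, 4.1, 11.6, 1.8, 10.1, 3.4, 4.3, 0.2, 0.8, 0.6, 5.7, 4.9, 5.4, 5.0, 0.4; M̄R̄ = 64.4000 / 17 = 3.7882
LCL = X̄ − 3·M̄R̄/d₂ = 212.8444 − 3 × 3.7882 / 1.128 = 202.7694

202.77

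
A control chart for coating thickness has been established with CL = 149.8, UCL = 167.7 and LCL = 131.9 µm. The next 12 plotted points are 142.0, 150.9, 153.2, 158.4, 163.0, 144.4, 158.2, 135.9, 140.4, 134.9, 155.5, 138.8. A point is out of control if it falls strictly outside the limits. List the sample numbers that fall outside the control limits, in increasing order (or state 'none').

none

All 12 points lie within [131.9, 167.7].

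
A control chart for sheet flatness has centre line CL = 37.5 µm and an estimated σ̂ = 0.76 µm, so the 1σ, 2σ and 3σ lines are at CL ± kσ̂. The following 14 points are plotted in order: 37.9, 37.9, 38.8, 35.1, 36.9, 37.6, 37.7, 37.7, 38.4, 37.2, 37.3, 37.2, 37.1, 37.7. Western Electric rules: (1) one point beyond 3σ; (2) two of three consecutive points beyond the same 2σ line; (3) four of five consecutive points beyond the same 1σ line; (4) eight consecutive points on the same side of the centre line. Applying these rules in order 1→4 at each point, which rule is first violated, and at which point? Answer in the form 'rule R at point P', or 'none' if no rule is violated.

rule 1 at point 4

Zone of each point (C = within 1σ̂, B = 1σ̂–2σ̂, A = 2σ̂–3σ̂, * = beyond 3σ̂; sign = side of CL): 1:+C, 2:+C, 3:+B, 4:-*, 5:-C, 6:+C, 7:+C, 8:+C, 9:+B, 10:-C, 11:-C, 12:-C, 13:-C, 14:+C
Rule 1 (one point beyond the 3σ limits) is satisfied at point 4.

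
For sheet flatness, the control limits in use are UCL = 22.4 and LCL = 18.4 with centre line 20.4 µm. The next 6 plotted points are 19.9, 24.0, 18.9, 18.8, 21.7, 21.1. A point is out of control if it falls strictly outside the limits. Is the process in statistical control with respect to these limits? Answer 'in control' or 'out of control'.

out of control

Compare each point to [18.4, 22.4]: sample 2 = 24.0 > UCL.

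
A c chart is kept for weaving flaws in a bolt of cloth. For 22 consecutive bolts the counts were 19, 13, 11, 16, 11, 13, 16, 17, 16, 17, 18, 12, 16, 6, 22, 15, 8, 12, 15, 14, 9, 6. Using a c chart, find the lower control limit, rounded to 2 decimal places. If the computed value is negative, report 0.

c̄ = (19 + 13 + 11 + 16 + 11 + 13 + 16 + 17 + 16 + 17 + 18 + 12 + 16 + 6 + 22 + 15 + 8 + 12 + 15 + 14 + 9 + 6) / 22 = 302 / 22 = 13.7273
LCL = c̄ − 3√c̄ = 13.7273 − 3 × 3.7050 = 2.6122

2.61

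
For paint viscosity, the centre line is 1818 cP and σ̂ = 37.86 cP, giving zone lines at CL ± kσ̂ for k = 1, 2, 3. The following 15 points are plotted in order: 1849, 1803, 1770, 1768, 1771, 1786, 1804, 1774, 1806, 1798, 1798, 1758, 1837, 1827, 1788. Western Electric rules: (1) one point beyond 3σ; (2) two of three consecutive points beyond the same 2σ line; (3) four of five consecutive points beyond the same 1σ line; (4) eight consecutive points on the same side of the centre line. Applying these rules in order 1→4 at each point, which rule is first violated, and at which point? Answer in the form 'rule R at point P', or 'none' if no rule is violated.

rule 4 at point 9

Zone of each point (C = within 1σ̂, B = 1σ̂–2σ̂, A = 2σ̂–3σ̂, * = beyond 3σ̂; sign = side of CL): 1:+C, 2:-C, 3:-B, 4:-B, 5:-B, 6:-C, 7:-C, 8:-B, 9:-C, 10:-C, 11:-C, 12:-B, 13:+C, 14:+C, 15:-C
Rule 4 (eight consecutive points on the same side of the centre line) is satisfied at point 9.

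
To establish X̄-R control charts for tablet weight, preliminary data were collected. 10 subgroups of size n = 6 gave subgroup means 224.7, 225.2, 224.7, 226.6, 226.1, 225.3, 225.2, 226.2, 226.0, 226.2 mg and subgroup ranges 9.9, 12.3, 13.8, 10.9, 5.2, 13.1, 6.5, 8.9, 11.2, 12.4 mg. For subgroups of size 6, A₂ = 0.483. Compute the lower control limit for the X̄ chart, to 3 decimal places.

220.587

X̄̄ = (224.7 + 225.2 + 224.7 + 226.6 + 226.1 + 225.3 + 225.2 + 226.2 + 226.0 + 226.2) / 10 = 2256.2000 / 10 = 225.6200
R̄ = (9.9 + 12.3 + 13.8 + 10.9 + 5.2 + 13.1 + 6.5 + 8.9 + 11.2 + 12.4) / 10 = 104.2000 / 10 = 10.4200
LCL = X̄̄ − A₂·R̄ = 225.6200 − 0.483 × 10.4200 = 220.5871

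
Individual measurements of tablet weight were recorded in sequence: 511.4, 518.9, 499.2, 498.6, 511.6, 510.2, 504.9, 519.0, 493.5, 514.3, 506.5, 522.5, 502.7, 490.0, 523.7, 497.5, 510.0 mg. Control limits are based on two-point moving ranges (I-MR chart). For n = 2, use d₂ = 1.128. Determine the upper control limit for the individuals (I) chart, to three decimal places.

547.240

X̄ = (511.4 + 518.9 + 499.2 + 498.6 + 511.6 + 510.2 + 504.9 + 519.0 + 493.5 + 514.3 + 506.5 + 522.5 + 502.7 + 490.0 + 523.7 + 497.5 + 510.0) / 17 = 507.9118
Moving ranges: 7.5, 19.7, 0.6, 13.0, 1.4, 5.3, 14.1, 25.5, 20.8, 7.8, 16.0, 19.8, 12.7, 33.7, 26.2, 12.5; M̄R̄ = 236.6000 / 16 = 14.7875
UCL = X̄ + 3·M̄R̄/d₂ = 507.9118 + 3 × 14.7875 / 1.128 = 547.2402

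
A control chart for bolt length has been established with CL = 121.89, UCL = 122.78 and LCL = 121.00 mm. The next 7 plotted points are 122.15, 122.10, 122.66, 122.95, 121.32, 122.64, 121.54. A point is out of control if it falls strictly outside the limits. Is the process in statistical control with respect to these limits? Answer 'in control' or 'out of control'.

out of control

Compare each point to [121.00, 122.78]: sample 4 = 122.95 > UCL.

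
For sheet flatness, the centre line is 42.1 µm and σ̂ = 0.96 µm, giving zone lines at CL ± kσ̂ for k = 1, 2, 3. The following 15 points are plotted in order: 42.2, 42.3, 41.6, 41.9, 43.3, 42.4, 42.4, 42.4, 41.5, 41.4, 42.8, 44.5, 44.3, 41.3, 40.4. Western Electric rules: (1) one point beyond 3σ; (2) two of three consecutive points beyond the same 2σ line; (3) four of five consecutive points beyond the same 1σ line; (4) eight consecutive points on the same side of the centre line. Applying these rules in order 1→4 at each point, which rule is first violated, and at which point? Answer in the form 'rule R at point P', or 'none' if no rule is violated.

Zone of each point (C = within 1σ̂, B = 1σ̂–2σ̂, A = 2σ̂–3σ̂, * = beyond 3σ̂; sign = side of CL): 1:+C, 2:+C, 3:-C, 4:-C, 5:+B, 6:+C, 7:+C, 8:+C, 9:-C, 10:-C, 11:+C, 12:+A, 13:+A, 14:-C, 15:-B
Rule 2 (two of three consecutive points beyond the same 2σ limit) is satisfied at point 13.

rule 2 at point 13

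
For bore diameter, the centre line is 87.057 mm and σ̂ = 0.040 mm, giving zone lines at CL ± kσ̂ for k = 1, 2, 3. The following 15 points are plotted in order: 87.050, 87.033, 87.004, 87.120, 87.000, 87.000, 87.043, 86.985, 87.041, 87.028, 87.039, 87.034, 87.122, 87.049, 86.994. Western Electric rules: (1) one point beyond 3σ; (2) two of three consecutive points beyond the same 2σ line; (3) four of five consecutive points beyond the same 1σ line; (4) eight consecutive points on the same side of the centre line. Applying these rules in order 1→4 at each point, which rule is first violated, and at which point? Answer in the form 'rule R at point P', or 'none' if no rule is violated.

Zone of each point (C = within 1σ̂, B = 1σ̂–2σ̂, A = 2σ̂–3σ̂, * = beyond 3σ̂; sign = side of CL): 1:-C, 2:-C, 3:-B, 4:+B, 5:-B, 6:-B, 7:-C, 8:-B, 9:-C, 10:-C, 11:-C, 12:-C, 13:+B, 14:-C, 15:-B
Rule 4 (eight consecutive points on the same side of the centre line) is satisfied at point 12.

rule 4 at point 12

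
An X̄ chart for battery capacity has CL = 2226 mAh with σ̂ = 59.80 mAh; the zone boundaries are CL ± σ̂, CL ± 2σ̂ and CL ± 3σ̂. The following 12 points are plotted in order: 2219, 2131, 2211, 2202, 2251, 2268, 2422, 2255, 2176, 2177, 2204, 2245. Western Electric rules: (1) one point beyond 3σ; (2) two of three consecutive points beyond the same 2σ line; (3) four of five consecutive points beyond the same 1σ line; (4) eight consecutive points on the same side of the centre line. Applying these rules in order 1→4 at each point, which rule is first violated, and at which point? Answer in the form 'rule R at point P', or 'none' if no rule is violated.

rule 1 at point 7

Zone of each point (C = within 1σ̂, B = 1σ̂–2σ̂, A = 2σ̂–3σ̂, * = beyond 3σ̂; sign = side of CL): 1:-C, 2:-B, 3:-C, 4:-C, 5:+C, 6:+C, 7:+*, 8:+C, 9:-C, 10:-C, 11:-C, 12:+C
Rule 1 (one point beyond the 3σ limits) is satisfied at point 7.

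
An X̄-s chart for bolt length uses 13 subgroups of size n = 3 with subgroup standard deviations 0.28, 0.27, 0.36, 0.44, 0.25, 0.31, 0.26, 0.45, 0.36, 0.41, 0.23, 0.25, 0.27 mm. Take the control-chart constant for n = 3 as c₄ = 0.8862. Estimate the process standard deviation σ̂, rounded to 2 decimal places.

s̄ = (0.28 + 0.27 + 0.36 + 0.44 + 0.25 + 0.31 + 0.26 + 0.45 + 0.36 + 0.41 + 0.23 + 0.25 + 0.27) / 13 = 0.3185
σ̂ = s̄ / c₄ = 0.3185 / 0.8862 = 0.3594

0.36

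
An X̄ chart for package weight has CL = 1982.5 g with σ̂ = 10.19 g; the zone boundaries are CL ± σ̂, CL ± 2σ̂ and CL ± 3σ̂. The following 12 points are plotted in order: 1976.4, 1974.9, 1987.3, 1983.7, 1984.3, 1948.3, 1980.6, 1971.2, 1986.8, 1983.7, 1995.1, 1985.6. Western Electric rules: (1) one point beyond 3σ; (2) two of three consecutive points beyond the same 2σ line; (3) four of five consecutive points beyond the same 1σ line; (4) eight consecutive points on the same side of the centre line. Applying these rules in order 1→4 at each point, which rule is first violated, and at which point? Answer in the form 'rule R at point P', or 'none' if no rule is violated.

rule 1 at point 6

Zone of each point (C = within 1σ̂, B = 1σ̂–2σ̂, A = 2σ̂–3σ̂, * = beyond 3σ̂; sign = side of CL): 1:-C, 2:-C, 3:+C, 4:+C, 5:+C, 6:-*, 7:-C, 8:-B, 9:+C, 10:+C, 11:+B, 12:+C
Rule 1 (one point beyond the 3σ limits) is satisfied at point 6.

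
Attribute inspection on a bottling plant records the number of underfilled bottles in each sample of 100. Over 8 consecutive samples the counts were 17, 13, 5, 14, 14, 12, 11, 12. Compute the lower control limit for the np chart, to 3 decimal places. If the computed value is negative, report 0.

p̄ = Σdᵢ / (k·n) = 98 / (8 × 100) = 0.12250
LCL = np̄ − 3·√(np̄(1−p̄)) = 12.2500 − 3 × 3.2786 = 2.4141

2.414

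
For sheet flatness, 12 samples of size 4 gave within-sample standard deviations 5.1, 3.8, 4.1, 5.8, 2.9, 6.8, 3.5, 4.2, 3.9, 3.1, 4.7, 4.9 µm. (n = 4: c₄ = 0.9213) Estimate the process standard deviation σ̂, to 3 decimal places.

s̄ = (5.1 + 3.8 + 4.1 + 5.8 + 2.9 + 6.8 + 3.5 + 4.2 + 3.9 + 3.1 + 4.7 + 4.9) / 12 = 4.4000
σ̂ = s̄ / c₄ = 4.4000 / 0.9213 = 4.7759

4.776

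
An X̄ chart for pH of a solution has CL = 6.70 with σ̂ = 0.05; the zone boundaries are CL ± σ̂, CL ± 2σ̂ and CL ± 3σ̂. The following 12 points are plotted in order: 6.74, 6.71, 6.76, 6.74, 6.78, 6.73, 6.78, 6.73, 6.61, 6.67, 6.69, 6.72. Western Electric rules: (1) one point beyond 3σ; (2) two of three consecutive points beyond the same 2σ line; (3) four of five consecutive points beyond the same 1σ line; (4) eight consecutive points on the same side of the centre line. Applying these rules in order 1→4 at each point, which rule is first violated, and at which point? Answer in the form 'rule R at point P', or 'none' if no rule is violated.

rule 4 at point 8

Zone of each point (C = within 1σ̂, B = 1σ̂–2σ̂, A = 2σ̂–3σ̂, * = beyond 3σ̂; sign = side of CL): 1:+C, 2:+C, 3:+B, 4:+C, 5:+B, 6:+C, 7:+B, 8:+C, 9:-B, 10:-C, 11:-C, 12:+C
Rule 4 (eight consecutive points on the same side of the centre line) is satisfied at point 8.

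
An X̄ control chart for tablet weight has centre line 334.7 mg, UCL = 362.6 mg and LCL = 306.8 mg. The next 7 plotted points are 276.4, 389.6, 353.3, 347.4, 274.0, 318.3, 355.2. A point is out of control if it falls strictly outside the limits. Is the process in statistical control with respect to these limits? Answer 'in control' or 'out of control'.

Compare each point to [306.8, 362.6]: sample 1 = 276.4 < LCL; sample 2 = 389.6 > UCL; sample 5 = 274.0 < LCL.

out of control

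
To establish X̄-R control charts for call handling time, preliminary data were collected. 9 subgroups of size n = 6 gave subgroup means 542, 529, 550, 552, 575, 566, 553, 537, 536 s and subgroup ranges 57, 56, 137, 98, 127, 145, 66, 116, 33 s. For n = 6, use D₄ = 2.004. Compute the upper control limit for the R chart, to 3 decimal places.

185.927

R̄ = (57 + 56 + 137 + 98 + 127 + 145 + 66 + 116 + 33) / 9 = 835.0000 / 9 = 92.7778
UCL_R = D₄·R̄ = 2.004 × 92.7778 = 185.9267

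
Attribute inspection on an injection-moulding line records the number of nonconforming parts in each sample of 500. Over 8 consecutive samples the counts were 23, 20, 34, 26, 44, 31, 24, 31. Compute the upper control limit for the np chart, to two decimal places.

44.84

p̄ = Σdᵢ / (k·n) = 233 / (8 × 500) = 0.05825
UCL = np̄ + 3·√(np̄(1−p̄)) = 29.1250 + 3 × √(29.1250×0.94175) = 29.1250 + 3 × 5.2372 = 44.8367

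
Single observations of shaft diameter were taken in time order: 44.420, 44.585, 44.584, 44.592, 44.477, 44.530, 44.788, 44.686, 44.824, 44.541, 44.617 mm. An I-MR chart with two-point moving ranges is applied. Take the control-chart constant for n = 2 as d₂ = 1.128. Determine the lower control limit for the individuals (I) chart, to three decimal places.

X̄ = (44.420 + 44.585 + 44.584 + 44.592 + 44.477 + 44.530 + 44.788 + 44.686 + 44.824 + 44.541 + 44.617) / 11 = 44.6040
Moving ranges: 0.165, 0.001, 0.008, 0.115, 0.053, 0.258, 0.102, 0.138, 0.283, 0.076; M̄R̄ = 1.1990 / 10 = 0.1199
LCL = X̄ − 3·M̄R̄/d₂ = 44.6040 − 3 × 0.1199 / 1.128 = 44.2851

44.285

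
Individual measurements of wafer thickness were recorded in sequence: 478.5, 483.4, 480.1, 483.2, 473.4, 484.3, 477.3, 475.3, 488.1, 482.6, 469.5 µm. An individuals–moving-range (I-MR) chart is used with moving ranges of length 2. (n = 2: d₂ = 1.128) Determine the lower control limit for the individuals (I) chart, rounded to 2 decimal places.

X̄ = (478.5 + 483.4 + 480.1 + 483.2 + 473.4 + 484.3 + 477.3 + 475.3 + 488.1 + 482.6 + 469.5) / 11 = 479.6091
Moving ranges: 4.9, 3.3, 3.1, 9.8, 10.9, 7.0, 2.0, 12.8, 5.5, 13.1; M̄R̄ = 72.4000 / 10 = 7.2400
LCL = X̄ − 3·M̄R̄/d₂ = 479.6091 − 3 × 7.2400 / 1.128 = 460.3538

460.35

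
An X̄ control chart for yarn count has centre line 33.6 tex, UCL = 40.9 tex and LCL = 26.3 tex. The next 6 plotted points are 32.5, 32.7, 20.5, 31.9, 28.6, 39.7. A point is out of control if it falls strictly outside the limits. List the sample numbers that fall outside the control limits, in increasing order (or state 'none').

Compare each point to [26.3, 40.9]: sample 3 = 20.5 < LCL.

3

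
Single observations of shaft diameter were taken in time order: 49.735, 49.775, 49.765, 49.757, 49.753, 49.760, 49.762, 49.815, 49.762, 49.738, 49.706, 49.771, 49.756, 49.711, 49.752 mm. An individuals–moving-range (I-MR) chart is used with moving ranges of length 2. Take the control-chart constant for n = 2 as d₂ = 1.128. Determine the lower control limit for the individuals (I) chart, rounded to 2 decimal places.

X̄ = (49.735 + 49.775 + 49.765 + 49.757 + 49.753 + 49.760 + 49.762 + 49.815 + 49.762 + 49.738 + 49.706 + 49.771 + 49.756 + 49.711 + 49.752) / 15 = 49.7545
Moving ranges: 0.040, 0.010, 0.008, 0.004, 0.007, 0.002, 0.053, 0.053, 0.024, 0.032, 0.065, 0.015, 0.045, 0.041; M̄R̄ = 0.3990 / 14 = 0.0285
LCL = X̄ − 3·M̄R̄/d₂ = 49.7545 − 3 × 0.0285 / 1.128 = 49.6787

49.68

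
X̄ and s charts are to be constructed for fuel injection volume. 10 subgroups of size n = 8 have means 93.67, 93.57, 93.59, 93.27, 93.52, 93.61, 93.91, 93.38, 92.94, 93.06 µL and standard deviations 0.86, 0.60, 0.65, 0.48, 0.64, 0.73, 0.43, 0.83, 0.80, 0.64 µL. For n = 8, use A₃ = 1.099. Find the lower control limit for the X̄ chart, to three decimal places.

X̄̄ = (93.67 + 93.57 + 93.59 + 93.27 + 93.52 + 93.61 + 93.91 + 93.38 + 92.94 + 93.06) / 10 = 93.4520
s̄ = (0.86 + 0.60 + 0.65 + 0.48 + 0.64 + 0.73 + 0.43 + 0.83 + 0.80 + 0.64) / 10 = 0.6660
LCL = X̄̄ − A₃·s̄ = 93.4520 − 1.099 × 0.6660 = 92.7201

92.720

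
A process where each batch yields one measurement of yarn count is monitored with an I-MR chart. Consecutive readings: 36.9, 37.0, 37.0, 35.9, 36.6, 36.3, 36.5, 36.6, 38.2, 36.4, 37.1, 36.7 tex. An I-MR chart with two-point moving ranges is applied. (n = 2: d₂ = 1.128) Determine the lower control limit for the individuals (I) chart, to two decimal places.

35.07

X̄ = (36.9 + 37.0 + 37.0 + 35.9 + 36.6 + 36.3 + 36.5 + 36.6 + 38.2 + 36.4 + 37.1 + 36.7) / 12 = 36.7667
Moving ranges: 0.1, 0.0, 1.1, 0.7, 0.3, 0.2, 0.1, 1.6, 1.8, 0.7, 0.4; M̄R̄ = 7.0000 / 11 = 0.6364
LCL = X̄ − 3·M̄R̄/d₂ = 36.7667 − 3 × 0.6364 / 1.128 = 35.0742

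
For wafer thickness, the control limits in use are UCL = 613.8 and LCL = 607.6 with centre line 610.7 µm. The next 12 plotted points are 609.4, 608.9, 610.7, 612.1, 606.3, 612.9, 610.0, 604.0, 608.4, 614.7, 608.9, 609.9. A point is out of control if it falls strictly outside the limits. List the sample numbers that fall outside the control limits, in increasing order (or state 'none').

5, 8, 10

Compare each point to [607.6, 613.8]: sample 5 = 606.3 < LCL; sample 8 = 604.0 < LCL; sample 10 = 614.7 > UCL.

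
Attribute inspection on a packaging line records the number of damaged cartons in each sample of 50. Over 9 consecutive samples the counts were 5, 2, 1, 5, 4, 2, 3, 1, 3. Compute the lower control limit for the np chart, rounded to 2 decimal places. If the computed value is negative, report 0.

0.00

p̄ = Σdᵢ / (k·n) = 26 / (9 × 50) = 0.05778
LCL = np̄ − 3·√(np̄(1−p̄)) = 2.8889 − 3 × 1.6498 = -2.0606 → 0 (negative, so LCL = 0)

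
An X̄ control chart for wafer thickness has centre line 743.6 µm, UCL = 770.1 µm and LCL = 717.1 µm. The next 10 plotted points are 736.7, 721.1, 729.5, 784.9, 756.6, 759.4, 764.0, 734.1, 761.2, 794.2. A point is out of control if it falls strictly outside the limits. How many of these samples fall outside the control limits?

2

Compare each point to [717.1, 770.1]: sample 4 = 784.9 > UCL; sample 10 = 794.2 > UCL.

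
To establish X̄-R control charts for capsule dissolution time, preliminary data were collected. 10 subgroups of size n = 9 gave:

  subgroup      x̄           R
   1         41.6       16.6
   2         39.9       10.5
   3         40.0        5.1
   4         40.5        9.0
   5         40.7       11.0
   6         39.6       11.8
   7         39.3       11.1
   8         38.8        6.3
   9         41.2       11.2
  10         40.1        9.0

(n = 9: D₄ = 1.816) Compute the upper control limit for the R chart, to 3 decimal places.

R̄ = (16.6 + 10.5 + 5.1 + 9.0 + 11.0 + 11.8 + 11.1 + 6.3 + 11.2 + 9.0) / 10 = 101.6000 / 10 = 10.1600
UCL_R = D₄·R̄ = 1.816 × 10.1600 = 18.4506

18.451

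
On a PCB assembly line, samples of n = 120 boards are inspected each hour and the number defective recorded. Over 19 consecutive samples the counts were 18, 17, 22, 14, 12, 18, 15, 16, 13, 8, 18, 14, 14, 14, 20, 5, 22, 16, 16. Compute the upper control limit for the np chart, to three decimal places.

p̄ = Σdᵢ / (k·n) = 292 / (19 × 120) = 0.12807
UCL = np̄ + 3·√(np̄(1−p̄)) = 15.3684 + 3 × √(15.3684×0.87193) = 15.3684 + 3 × 3.6606 = 26.3503

26.350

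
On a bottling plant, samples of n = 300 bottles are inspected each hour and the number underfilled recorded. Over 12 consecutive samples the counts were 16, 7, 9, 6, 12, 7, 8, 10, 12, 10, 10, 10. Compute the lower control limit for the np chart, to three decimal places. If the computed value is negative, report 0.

p̄ = Σdᵢ / (k·n) = 117 / (12 × 300) = 0.03250
LCL = np̄ − 3·√(np̄(1−p̄)) = 9.7500 − 3 × 3.0713 = 0.5360

0.536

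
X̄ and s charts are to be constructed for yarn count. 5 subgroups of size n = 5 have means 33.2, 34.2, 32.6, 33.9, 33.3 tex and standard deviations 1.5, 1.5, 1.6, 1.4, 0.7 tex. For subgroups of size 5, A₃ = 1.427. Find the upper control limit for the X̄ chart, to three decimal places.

X̄̄ = (33.2 + 34.2 + 32.6 + 33.9 + 33.3) / 5 = 33.4400
s̄ = (1.5 + 1.5 + 1.6 + 1.4 + 0.7) / 5 = 1.3400
UCL = X̄̄ + A₃·s̄ = 33.4400 + 1.427 × 1.3400 = 35.3522

35.352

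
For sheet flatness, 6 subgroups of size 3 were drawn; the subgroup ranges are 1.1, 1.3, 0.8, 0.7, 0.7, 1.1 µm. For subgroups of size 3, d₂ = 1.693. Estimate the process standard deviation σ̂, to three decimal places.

0.561

R̄ = (1.1 + 1.3 + 0.8 + 0.7 + 0.7 + 1.1) / 6 = 0.9500
σ̂ = R̄ / d₂ = 0.9500 / 1.693 = 0.5611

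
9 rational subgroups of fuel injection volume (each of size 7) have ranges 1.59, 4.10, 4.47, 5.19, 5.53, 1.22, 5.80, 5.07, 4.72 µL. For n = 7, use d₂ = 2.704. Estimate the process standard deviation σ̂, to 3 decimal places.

1.549

R̄ = (1.59 + 4.10 + 4.47 + 5.19 + 5.53 + 1.22 + 5.80 + 5.07 + 4.72) / 9 = 4.1878
σ̂ = R̄ / d₂ = 4.1878 / 2.704 = 1.5487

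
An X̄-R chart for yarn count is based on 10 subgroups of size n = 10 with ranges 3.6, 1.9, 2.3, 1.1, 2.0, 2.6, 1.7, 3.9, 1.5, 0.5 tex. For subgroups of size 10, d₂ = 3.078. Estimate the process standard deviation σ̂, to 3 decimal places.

0.686

R̄ = (3.6 + 1.9 + 2.3 + 1.1 + 2.0 + 2.6 + 1.7 + 3.9 + 1.5 + 0.5) / 10 = 2.1100
σ̂ = R̄ / d₂ = 2.1100 / 3.078 = 0.6855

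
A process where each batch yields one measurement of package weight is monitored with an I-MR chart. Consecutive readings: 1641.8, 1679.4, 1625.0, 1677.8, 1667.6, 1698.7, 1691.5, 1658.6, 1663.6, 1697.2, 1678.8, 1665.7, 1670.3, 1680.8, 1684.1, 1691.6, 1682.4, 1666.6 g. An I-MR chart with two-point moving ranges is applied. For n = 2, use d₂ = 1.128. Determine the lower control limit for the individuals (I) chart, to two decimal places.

X̄ = (1641.8 + 1679.4 + 1625.0 + 1677.8 + 1667.6 + 1698.7 + 1691.5 + 1658.6 + 1663.6 + 1697.2 + 1678.8 + 1665.7 + 1670.3 + 1680.8 + 1684.1 + 1691.6 + 1682.4 + 1666.6) / 18 = 1673.4167
Moving ranges: 37.6, 54.4, 52.8, 10.2, 31.1, 7.2, 32.9, 5.0, 33.6, 18.4, 13.1, 4.6, 10.5, 3.3, 7.5, 9.2, 15.8; M̄R̄ = 347.2000 / 17 = 20.4235
LCL = X̄ − 3·M̄R̄/d₂ = 1673.4167 − 3 × 20.4235 / 1.128 = 1619.0988

1619.10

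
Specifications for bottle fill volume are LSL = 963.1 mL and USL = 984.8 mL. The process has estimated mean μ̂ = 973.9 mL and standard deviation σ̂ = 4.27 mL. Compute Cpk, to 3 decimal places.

Cpu = (USL − μ̂) / (3σ̂) = (984.8 − 973.9) / (3 × 4.27) = 0.8509; Cpl = (μ̂ − LSL) / (3σ̂) = (973.9 − 963.1) / (3 × 4.27) = 0.8431; Cpk = min(Cpu, Cpl) = 0.8431

0.843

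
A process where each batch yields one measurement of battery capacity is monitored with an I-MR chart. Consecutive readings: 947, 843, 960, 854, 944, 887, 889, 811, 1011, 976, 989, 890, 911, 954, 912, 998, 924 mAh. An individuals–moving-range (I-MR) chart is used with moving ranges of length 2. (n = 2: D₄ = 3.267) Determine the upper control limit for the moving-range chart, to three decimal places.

238.287

Moving ranges: 104, 117, 106, 90, 57, 2, 78, 200, 35, 13, 99, 21, 43, 42, 86, 74; M̄R̄ = 1167.0000 / 16 = 72.9375
UCL_MR = D₄·M̄R̄ = 3.267 × 72.9375 = 238.2868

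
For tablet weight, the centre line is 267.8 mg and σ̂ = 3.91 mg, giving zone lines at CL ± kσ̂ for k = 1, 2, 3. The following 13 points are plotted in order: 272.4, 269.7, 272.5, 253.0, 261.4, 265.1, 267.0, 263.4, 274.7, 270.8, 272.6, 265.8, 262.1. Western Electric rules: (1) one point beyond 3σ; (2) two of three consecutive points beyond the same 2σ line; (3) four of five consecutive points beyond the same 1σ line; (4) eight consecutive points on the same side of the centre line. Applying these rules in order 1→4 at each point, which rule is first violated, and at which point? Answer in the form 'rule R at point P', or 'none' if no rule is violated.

Zone of each point (C = within 1σ̂, B = 1σ̂–2σ̂, A = 2σ̂–3σ̂, * = beyond 3σ̂; sign = side of CL): 1:+B, 2:+C, 3:+B, 4:-*, 5:-B, 6:-C, 7:-C, 8:-B, 9:+B, 10:+C, 11:+B, 12:-C, 13:-B
Rule 1 (one point beyond the 3σ limits) is satisfied at point 4.

rule 1 at point 4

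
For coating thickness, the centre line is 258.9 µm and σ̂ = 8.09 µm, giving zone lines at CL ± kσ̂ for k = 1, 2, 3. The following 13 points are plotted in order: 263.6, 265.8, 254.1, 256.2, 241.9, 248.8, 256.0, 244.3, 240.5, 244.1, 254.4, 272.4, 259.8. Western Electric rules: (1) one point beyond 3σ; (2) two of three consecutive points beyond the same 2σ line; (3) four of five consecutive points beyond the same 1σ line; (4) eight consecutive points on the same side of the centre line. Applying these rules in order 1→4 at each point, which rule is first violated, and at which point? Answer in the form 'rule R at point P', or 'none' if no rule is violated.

Zone of each point (C = within 1σ̂, B = 1σ̂–2σ̂, A = 2σ̂–3σ̂, * = beyond 3σ̂; sign = side of CL): 1:+C, 2:+C, 3:-C, 4:-C, 5:-A, 6:-B, 7:-C, 8:-B, 9:-A, 10:-B, 11:-C, 12:+B, 13:+C
Rule 3 (four of five consecutive points beyond the same 1σ limit) is satisfied at point 9.

rule 3 at point 9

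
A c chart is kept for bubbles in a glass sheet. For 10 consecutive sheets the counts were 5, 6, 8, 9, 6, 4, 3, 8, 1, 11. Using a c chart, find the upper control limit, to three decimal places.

13.509

c̄ = (5 + 6 + 8 + 9 + 6 + 4 + 3 + 8 + 1 + 11) / 10 = 61 / 10 = 6.1000
UCL = c̄ + 3√c̄ = 6.1000 + 3 × √6.1000 = 6.1000 + 3 × 2.4698 = 13.5095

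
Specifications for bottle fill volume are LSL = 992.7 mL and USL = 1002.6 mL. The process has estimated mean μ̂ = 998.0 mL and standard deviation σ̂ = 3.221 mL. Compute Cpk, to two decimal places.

Cpu = (USL − μ̂) / (3σ̂) = (1002.6 − 998.0) / (3 × 3.221) = 0.4760; Cpl = (μ̂ − LSL) / (3σ̂) = (998.0 − 992.7) / (3 × 3.221) = 0.5485; Cpk = min(Cpu, Cpl) = 0.4760

0.48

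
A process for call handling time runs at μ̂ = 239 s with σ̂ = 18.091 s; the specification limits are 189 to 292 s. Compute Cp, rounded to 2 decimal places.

Cp = (USL − LSL) / (6σ̂) = (292 − 189) / (6 × 18.091) = 103.0000 / 108.5460 = 0.9489

0.95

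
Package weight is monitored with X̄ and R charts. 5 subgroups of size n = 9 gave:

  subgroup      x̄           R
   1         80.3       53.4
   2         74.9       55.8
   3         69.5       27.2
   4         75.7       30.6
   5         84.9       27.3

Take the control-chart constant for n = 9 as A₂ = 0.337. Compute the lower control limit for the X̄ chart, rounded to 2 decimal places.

X̄̄ = (80.3 + 74.9 + 69.5 + 75.7 + 84.9) / 5 = 385.3000 / 5 = 77.0600
R̄ = (53.4 + 55.8 + 27.2 + 30.6 + 27.3) / 5 = 194.3000 / 5 = 38.8600
LCL = X̄̄ − A₂·R̄ = 77.0600 − 0.337 × 38.8600 = 63.9642

63.96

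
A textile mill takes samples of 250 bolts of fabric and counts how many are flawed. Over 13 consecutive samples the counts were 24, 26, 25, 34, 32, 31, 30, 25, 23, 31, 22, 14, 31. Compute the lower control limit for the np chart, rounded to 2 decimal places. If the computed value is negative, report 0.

12.10

p̄ = Σdᵢ / (k·n) = 348 / (13 × 250) = 0.10708
LCL = np̄ − 3·√(np̄(1−p̄)) = 26.7692 − 3 × 4.8891 = 12.1021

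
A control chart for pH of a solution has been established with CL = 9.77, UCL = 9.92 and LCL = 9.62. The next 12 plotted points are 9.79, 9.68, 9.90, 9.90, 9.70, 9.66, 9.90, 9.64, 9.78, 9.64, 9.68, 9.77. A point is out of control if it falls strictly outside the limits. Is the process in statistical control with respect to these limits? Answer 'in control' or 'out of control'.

in control

All 12 points lie within [9.62, 9.92].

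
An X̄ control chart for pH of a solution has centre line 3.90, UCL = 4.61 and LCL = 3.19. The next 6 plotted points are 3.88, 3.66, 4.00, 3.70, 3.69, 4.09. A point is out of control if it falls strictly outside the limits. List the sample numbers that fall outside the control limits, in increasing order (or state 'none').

All 6 points lie within [3.19, 4.61].

none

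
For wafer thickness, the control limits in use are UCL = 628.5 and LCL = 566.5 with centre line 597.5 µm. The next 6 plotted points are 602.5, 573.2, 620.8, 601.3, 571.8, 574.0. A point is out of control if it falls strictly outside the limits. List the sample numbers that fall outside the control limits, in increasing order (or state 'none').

none

All 6 points lie within [566.5, 628.5].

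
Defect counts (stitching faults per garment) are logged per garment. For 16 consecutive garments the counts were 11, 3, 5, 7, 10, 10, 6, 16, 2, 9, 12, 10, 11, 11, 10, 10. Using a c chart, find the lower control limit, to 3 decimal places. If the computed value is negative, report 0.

0.000

c̄ = (11 + 3 + 5 + 7 + 10 + 10 + 6 + 16 + 2 + 9 + 12 + 10 + 11 + 11 + 10 + 10) / 16 = 143 / 16 = 8.9375
LCL = c̄ − 3√c̄ = 8.9375 − 3 × 2.9896 = -0.0312 → 0 (cannot be negative)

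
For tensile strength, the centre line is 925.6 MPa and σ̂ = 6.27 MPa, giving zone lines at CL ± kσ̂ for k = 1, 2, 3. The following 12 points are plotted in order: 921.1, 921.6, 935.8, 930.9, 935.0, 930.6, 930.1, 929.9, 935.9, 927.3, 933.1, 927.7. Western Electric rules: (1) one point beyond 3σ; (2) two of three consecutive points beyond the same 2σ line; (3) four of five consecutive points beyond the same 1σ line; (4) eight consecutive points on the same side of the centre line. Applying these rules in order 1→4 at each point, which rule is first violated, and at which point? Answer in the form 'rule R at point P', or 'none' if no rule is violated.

rule 4 at point 10

Zone of each point (C = within 1σ̂, B = 1σ̂–2σ̂, A = 2σ̂–3σ̂, * = beyond 3σ̂; sign = side of CL): 1:-C, 2:-C, 3:+B, 4:+C, 5:+B, 6:+C, 7:+C, 8:+C, 9:+B, 10:+C, 11:+B, 12:+C
Rule 4 (eight consecutive points on the same side of the centre line) is satisfied at point 10.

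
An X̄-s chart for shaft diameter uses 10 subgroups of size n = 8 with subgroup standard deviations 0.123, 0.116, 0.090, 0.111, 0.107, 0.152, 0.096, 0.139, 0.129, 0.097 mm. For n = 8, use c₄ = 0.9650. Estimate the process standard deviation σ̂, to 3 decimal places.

s̄ = (0.123 + 0.116 + 0.090 + 0.111 + 0.107 + 0.152 + 0.096 + 0.139 + 0.129 + 0.097) / 10 = 0.1160
σ̂ = s̄ / c₄ = 0.1160 / 0.9650 = 0.1202

0.120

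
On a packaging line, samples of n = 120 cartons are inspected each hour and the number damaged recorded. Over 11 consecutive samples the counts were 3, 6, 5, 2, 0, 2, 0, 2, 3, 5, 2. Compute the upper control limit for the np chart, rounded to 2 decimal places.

7.62

p̄ = Σdᵢ / (k·n) = 30 / (11 × 120) = 0.02273
UCL = np̄ + 3·√(np̄(1−p̄)) = 2.7273 + 3 × √(2.7273×0.97727) = 2.7273 + 3 × 1.6326 = 7.6250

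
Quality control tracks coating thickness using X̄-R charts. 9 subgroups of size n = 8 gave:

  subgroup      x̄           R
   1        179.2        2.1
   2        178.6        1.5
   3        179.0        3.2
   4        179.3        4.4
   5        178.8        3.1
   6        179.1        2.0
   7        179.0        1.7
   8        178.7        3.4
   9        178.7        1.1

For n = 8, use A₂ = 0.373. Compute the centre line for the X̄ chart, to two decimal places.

178.93

X̄̄ = (179.2 + 178.6 + 179.0 + 179.3 + 178.8 + 179.1 + 179.0 + 178.7 + 178.7) / 9 = 1610.4000 / 9 = 178.9333
CL = X̄̄ = 178.9333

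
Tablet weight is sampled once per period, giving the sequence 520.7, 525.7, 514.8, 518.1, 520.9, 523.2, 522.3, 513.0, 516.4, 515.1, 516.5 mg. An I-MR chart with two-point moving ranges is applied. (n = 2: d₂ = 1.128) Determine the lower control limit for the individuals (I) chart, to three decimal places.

507.993

X̄ = (520.7 + 525.7 + 514.8 + 518.1 + 520.9 + 523.2 + 522.3 + 513.0 + 516.4 + 515.1 + 516.5) / 11 = 518.7909
Moving ranges: 5.0, 10.9, 3.3, 2.8, 2.3, 0.9, 9.3, 3.4, 1.3, 1.4; M̄R̄ = 40.6000 / 10 = 4.0600
LCL = X̄ − 3·M̄R̄/d₂ = 518.7909 − 3 × 4.0600 / 1.128 = 507.9930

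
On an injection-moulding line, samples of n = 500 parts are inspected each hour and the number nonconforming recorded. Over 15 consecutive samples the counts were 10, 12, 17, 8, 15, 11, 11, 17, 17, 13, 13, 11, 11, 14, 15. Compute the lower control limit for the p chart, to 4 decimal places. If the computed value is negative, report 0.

p̄ = Σdᵢ / (k·n) = 195 / (15 × 500) = 0.02600
LCL = p̄ − 3·√(p̄(1−p̄)/n) = 0.02600 − 3 × 0.00712 = 0.00465

0.0046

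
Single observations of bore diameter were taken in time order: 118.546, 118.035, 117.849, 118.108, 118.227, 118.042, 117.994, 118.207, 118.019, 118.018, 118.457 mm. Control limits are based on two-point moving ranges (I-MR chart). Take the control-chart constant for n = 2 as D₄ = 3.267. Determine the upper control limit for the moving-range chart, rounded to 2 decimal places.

0.70

Moving ranges: 0.511, 0.186, 0.259, 0.119, 0.185, 0.048, 0.213, 0.188, 0.001, 0.439; M̄R̄ = 2.1490 / 10 = 0.2149
UCL_MR = D₄·M̄R̄ = 3.267 × 0.2149 = 0.7021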